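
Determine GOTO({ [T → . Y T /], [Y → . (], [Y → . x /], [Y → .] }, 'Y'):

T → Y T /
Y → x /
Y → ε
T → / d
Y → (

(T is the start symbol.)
GOTO(I, 'Y') = CLOSURE({ [A → αX.β] : [A → α.Xβ] ∈ I, X = 'Y' })

Items with dot before 'Y', with the dot advanced:
  [T → . Y T /] → [T → Y . T /]
Closure of the advanced items:
  [T → Y . T /] has the dot before T: add [T → . Y T /], [T → . / d]
  [T → . Y T /] has the dot before Y: add [Y → . x /], [Y → .], [Y → . (]

GOTO = { [T → . / d], [T → . Y T /], [T → Y . T /], [Y → . (], [Y → . x /], [Y → .] }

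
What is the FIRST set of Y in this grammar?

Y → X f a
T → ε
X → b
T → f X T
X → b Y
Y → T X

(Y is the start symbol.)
{ 'b', 'f' }

To compute FIRST(Y), examine every production with Y on the left-hand side, reading each right-hand side left to right until a non-nullable symbol is reached.

FIRST sets of the other non-terminals involved (by the same procedure, iterated to a fixed point):
  FIRST(X) = { 'b' }
  FIRST(T) = { 'f', ε }

From Y → X f a:
  - X is a non-terminal: add FIRST(X) \ {ε} = { 'b' }
    X is not nullable, so stop
From Y → T X:
  - T is a non-terminal: add FIRST(T) \ {ε} = { 'f' }
    T is nullable, so continue to the next symbol
  - X is a non-terminal: add FIRST(X) \ {ε} = { 'b' }
    X is not nullable, so stop

Collecting: FIRST(Y) = { 'b', 'f' }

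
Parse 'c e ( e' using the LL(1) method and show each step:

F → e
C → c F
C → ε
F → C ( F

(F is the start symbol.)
Stack is shown with the top on the left.

Stack      Input      Action
----------------------------
F $        c e ( e $  output F → C ( F
C ( F $    c e ( e $  output C → c F
c F ( F $  c e ( e $  match 'c'
F ( F $    e ( e $    output F → e
e ( F $    e ( e $    match 'e'
( F $      ( e $      match '('
F $        e $        output F → e
e $        e $        match 'e'
$          $          accept

The string is accepted.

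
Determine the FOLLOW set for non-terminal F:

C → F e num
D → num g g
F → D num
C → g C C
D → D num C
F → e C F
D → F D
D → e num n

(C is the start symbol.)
In C → F e num: F is followed by e num, add FIRST(e num) \ {ε} = { 'e' }
In F → e C F: F is at the end; this adds FOLLOW(F) to itself — nothing new
In D → F D: F is followed by D, add FIRST(D) \ {ε} = { 'e', 'num' }

Taking the union: FOLLOW(F) = { 'e', 'num' }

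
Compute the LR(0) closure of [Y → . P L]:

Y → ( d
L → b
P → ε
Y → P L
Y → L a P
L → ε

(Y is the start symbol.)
Start with: [Y → . P L]
  [Y → . P L] has the dot before P: add [P → .]
No further items can be added.

CLOSURE = { [P → .], [Y → . P L] }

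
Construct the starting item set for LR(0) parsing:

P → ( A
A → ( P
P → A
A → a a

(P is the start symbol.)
{ [A → . ( P], [A → . a a], [P → . ( A], [P → . A], [P' → . P] }

First, augment the grammar with P' → P
I₀ = CLOSURE({ [P' → . P] }):
  [P' → . P] has the dot before P: add [P → . ( A], [P → . A]
  [P → . A] has the dot before A: add [A → . ( P], [A → . a a]
No further items can be added.

I₀ = { [A → . ( P], [A → . a a], [P → . ( A], [P → . A], [P' → . P] }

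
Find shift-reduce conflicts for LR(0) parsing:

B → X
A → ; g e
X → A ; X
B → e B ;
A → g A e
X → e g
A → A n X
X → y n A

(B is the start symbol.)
A shift-reduce conflict occurs when an LR(0) state has both:
  - a complete (reduce) item [A → α .] (dot at the end), and
  - a shift item [B → β . c γ] (dot before a terminal).

Augment with B' → B and build the canonical LR(0) collection (I0 = CLOSURE({[B' → . B]}), then GOTO on every symbol after a dot until no new states appear). It has 23 states:
  I0: { [A → . ; g e], [A → . A n X], [A → . g A e], [B → . X], [B → . e B ;], [B' → . B], [X → . A ; X], [X → . e g], [X → . y n A] }  — shift
  I1: { [A → ; . g e] }  — shift
  I2: { [A → A . n X], [X → A . ; X] }  — shift
  I3: { [B' → B .] }  — accept
  I4: { [B → X .] }  — reduce
  I5: { [A → . ; g e], [A → . A n X], [A → . g A e], [B → . X], [B → . e B ;], [B → e . B ;], [X → . A ; X], [X → . e g], [X → . y n A], [X → e . g] }  — shift
  I6: { [A → . ; g e], [A → . A n X], [A → . g A e], [A → g . A e] }  — shift
  I7: { [X → y . n A] }  — shift
  I8: { [A → . ; g e], [A → . A n X], [A → . g A e], [X → y n . A] }  — shift
  I9: { [A → A . n X], [X → y n A .] }  — shift, reduce
  I10: { [A → . ; g e], [A → . A n X], [A → . g A e], [A → A n . X], [X → . A ; X], [X → . e g], [X → . y n A] }  — shift
  I11: { [A → A n X .] }  — reduce
  I12: { [X → e . g] }  — shift
  I13: { [X → e g .] }  — reduce
  I14: { [A → A . n X], [A → g A . e] }  — shift
  I15: { [A → g A e .] }  — reduce
  I16: { [B → e B . ;] }  — shift
  I17: { [A → . ; g e], [A → . A n X], [A → . g A e], [A → g . A e], [X → e g .] }  — shift, reduce
  I18: { [B → e B ; .] }  — reduce
  I19: { [A → . ; g e], [A → . A n X], [A → . g A e], [X → . A ; X], [X → . e g], [X → . y n A], [X → A ; . X] }  — shift
  I20: { [X → A ; X .] }  — reduce
  I21: { [A → ; g . e] }  — shift
  I22: { [A → ; g e .] }  — reduce

I9 contains reduce item [X → y n A .] and shift item [A → A . n X] — shift-reduce conflict.
I17 contains reduce item [X → e g .] and shift items [A → . ; g e], [A → . g A e] — shift-reduce conflict.

Answer: Yes — I9: [X → y n A .] vs [A → A . n X]; I17: [X → e g .] vs [A → . ; g e]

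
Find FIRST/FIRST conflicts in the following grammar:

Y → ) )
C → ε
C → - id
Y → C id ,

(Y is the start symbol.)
No FIRST/FIRST conflicts.

A FIRST/FIRST conflict occurs when two productions N → α and N → β for the same non-terminal have FIRST(α) ∩ FIRST(β) ≠ ∅ (with ε ∈ FIRST of a nullable right-hand side, so two nullable alternatives also conflict).

FIRST sets of the non-terminals at (or reachable through a nullable prefix from) the front of some alternative:
  FIRST(C) = { '-', ε }

Productions for Y:
  Y → ) ): FIRST = { ')' }
  Y → C id ,: FIRST = { '-', 'id' }
Productions for C:
  C → ε: FIRST = { ε }
  C → - id: FIRST = { '-' }

All alternatives of each non-terminal have pairwise disjoint FIRST sets.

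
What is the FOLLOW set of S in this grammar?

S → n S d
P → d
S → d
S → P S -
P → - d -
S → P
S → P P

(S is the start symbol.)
To compute FOLLOW(S), find every occurrence of S on a right-hand side N → α S β: add FIRST(β) \ {ε}, and if β is empty or nullable also add FOLLOW(N). Iterate to a fixed point.

S is the start symbol, so $ ∈ FOLLOW(S).
In S → n S d: S is followed by d, add FIRST(d) \ {ε} = { 'd' }
In S → P S -: S is followed by '-', add FIRST('-') \ {ε} = { '-' }

Taking the union: FOLLOW(S) = { $, '-', 'd' }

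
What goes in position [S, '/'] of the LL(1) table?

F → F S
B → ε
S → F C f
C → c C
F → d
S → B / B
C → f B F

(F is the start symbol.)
To find M[S, '/'], we find productions for S where '/' is in the predict set (PREDICT(N → α) = (FIRST(α) \ {ε}) ∪ (FOLLOW(N) if α ⇒* ε)).

Relevant sets:
  FIRST(F) = { 'd' }
  FIRST(B) = { ε }

S → F C f: PREDICT = { 'd' }
S → B / B: PREDICT = { '/' }
  '/' is in predict set, so this production goes in M[S, '/']

M[S, '/'] = S → B / B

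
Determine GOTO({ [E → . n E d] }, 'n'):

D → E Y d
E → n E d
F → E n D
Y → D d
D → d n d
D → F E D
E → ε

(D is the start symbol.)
{ [E → . n E d], [E → .], [E → n . E d] }

GOTO(I, 'n') = CLOSURE({ [A → αX.β] : [A → α.Xβ] ∈ I, X = 'n' })

Items with dot before 'n', with the dot advanced:
  [E → . n E d] → [E → n . E d]
Closure of the advanced items:
  [E → n . E d] has the dot before E: add [E → . n E d], [E → .]

GOTO = { [E → . n E d], [E → .], [E → n . E d] }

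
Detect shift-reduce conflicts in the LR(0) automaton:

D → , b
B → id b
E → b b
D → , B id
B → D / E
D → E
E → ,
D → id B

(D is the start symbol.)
Yes — I1: [E → , .] vs [B → . id b]; I9: [B → id b .] vs [E → b . b]; I15: [D → , b .] vs [E → b . b]

Augment with D' → D and build the canonical LR(0) collection (I0 = CLOSURE({[D' → . D]}), then GOTO on every symbol after a dot until no new states appear). It has 17 states:
  I0: { [D → . , B id], [D → . , b], [D → . E], [D → . id B], [D' → . D], [E → . ,], [E → . b b] }  — shift
  I1: { [B → . D / E], [B → . id b], [D → , . B id], [D → , . b], [D → . , B id], [D → . , b], [D → . E], [D → . id B], [E → , .], [E → . ,], [E → . b b] }  — shift, reduce
  I2: { [D' → D .] }  — accept
  I3: { [D → E .] }  — reduce
  I4: { [E → b . b] }  — shift
  I5: { [B → . D / E], [B → . id b], [D → . , B id], [D → . , b], [D → . E], [D → . id B], [D → id . B], [E → . ,], [E → . b b] }  — shift
  I6: { [D → id B .] }  — reduce
  I7: { [B → D . / E] }  — shift
  I8: { [B → . D / E], [B → . id b], [B → id . b], [D → . , B id], [D → . , b], [D → . E], [D → . id B], [D → id . B], [E → . ,], [E → . b b] }  — shift
  I9: { [B → id b .], [E → b . b] }  — shift, reduce
  I10: { [E → b b .] }  — reduce
  I11: { [B → D / . E], [E → . ,], [E → . b b] }  — shift
  I12: { [E → , .] }  — reduce
  I13: { [B → D / E .] }  — reduce
  I14: { [D → , B . id] }  — shift
  I15: { [D → , b .], [E → b . b] }  — shift, reduce
  I16: { [D → , B id .] }  — reduce

I1 contains reduce item [E → , .] and shift items [B → . id b], [D → . , B id], [D → . , b], [D → , . b], [D → . id B], [E → . ,], [E → . b b] — shift-reduce conflict.
I9 contains reduce item [B → id b .] and shift item [E → b . b] — shift-reduce conflict.
I15 contains reduce item [D → , b .] and shift item [E → b . b] — shift-reduce conflict.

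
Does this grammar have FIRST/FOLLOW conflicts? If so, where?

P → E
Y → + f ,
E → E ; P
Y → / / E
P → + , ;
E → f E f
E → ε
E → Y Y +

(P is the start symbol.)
Yes. P → '+' ',' ';' with FOLLOW(P) on { '+' }; E → E ';' P with FOLLOW(E) on { '+', '/', ';', 'f' }; E → f E f with FOLLOW(E) on { 'f' }; E → Y Y '+' with FOLLOW(E) on { '+', '/' }

Nullable non-terminals: E, P.
FIRST sets used below: FIRST(E) = { '+', '/', ';', 'f', ε }, FIRST(Y) = { '+', '/' }

E: nullable alternative(s) E → ε; FOLLOW(E) = { $, '+', '/', ';', 'f' }
  E → E ; P: FIRST \ {ε} = { '+', '/', ';', 'f' } — overlaps FOLLOW(E) on { '+', '/', ';', 'f' }: CONFLICT
  E → f E f: FIRST \ {ε} = { 'f' } — overlaps FOLLOW(E) on { 'f' }: CONFLICT
  E → ε: FIRST \ {ε} = { } — this is the only nullable alternative, skip
  E → Y Y +: FIRST \ {ε} = { '+', '/' } — overlaps FOLLOW(E) on { '+', '/' }: CONFLICT

P: nullable alternative(s) P → E; FOLLOW(P) = { $, '+', '/', ';', 'f' }
  P → E: FIRST \ {ε} = { '+', '/', ';', 'f' } — this is the only nullable alternative, skip
  P → + , ;: FIRST \ {ε} = { '+' } — overlaps FOLLOW(P) on { '+' }: CONFLICT

Y has no nullable alternative, so no FIRST/FOLLOW check is needed there.

So the grammar has 4 FIRST/FOLLOW conflicts (marked CONFLICT above).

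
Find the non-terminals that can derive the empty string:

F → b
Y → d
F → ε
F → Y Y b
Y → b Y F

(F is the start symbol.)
{ 'F' }

ε-productions: F → ε
So F is immediately nullable.
No further non-terminal can be added: every production for the remaining non-terminals contains a terminal or a non-nullable non-terminal.
Nullable = { 'F' }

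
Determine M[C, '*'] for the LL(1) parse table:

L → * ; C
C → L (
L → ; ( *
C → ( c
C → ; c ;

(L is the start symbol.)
To find M[C, '*'], we find productions for C where '*' is in the predict set (PREDICT(N → α) = (FIRST(α) \ {ε}) ∪ (FOLLOW(N) if α ⇒* ε)).

Relevant sets:
  FIRST(L) = { '*', ';' }

C → L (: PREDICT = { '*', ';' }
  '*' is in predict set, so this production goes in M[C, '*']
C → ( c: PREDICT = { '(' }
C → ; c ;: PREDICT = { ';' }

M[C, '*'] = C → L (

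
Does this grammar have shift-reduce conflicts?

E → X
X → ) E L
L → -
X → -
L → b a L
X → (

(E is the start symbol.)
A shift-reduce conflict occurs when an LR(0) state has both:
  - a complete (reduce) item [A → α .] (dot at the end), and
  - a shift item [B → β . c γ] (dot before a terminal).

Augment with E' → E and build the canonical LR(0) collection (I0 = CLOSURE({[E' → . E]}), then GOTO on every symbol after a dot until no new states appear). It has 12 states:
  I0: { [E → . X], [E' → . E], [X → . (], [X → . ) E L], [X → . -] }  — shift
  I1: { [X → ( .] }  — reduce
  I2: { [E → . X], [X → ) . E L], [X → . (], [X → . ) E L], [X → . -] }  — shift
  I3: { [X → - .] }  — reduce
  I4: { [E' → E .] }  — accept
  I5: { [E → X .] }  — reduce
  I6: { [L → . -], [L → . b a L], [X → ) E . L] }  — shift
  I7: { [L → - .] }  — reduce
  I8: { [X → ) E L .] }  — reduce
  I9: { [L → b . a L] }  — shift
  I10: { [L → . -], [L → . b a L], [L → b a . L] }  — shift
  I11: { [L → b a L .] }  — reduce

No state contains both a complete item and a shift item.

Answer: No shift-reduce conflicts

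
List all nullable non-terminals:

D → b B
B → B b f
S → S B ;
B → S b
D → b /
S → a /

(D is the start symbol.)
None

A non-terminal is nullable if it can derive ε (the empty string): either it has an ε-production, or it has a production whose right-hand side consists entirely of nullable non-terminals.

There are no ε-productions, so no non-terminal can derive ε.
No non-terminals are nullable.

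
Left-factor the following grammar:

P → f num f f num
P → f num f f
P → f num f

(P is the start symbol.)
Left-factoring transforms A → αβ₁ | αβ₂ into A → αA' and A' → β₁ | β₂
(α is the longest common prefix among the alternatives). Repeat until
no nonterminal has two alternatives with a common prefix.

Round 1: P has alternatives sharing prefix 'f num f'. Introduce P': P → f num f P'
  Add: P' → f num
  Add: P' → f
  Add: P' → ε

Round 2: P' has alternatives sharing prefix 'f'. Introduce P'': P' → f P''
  Add: P'' → num
  Add: P'' → ε

No remaining common prefixes — done.

Resulting grammar:
P → f num f P'
P' → f P''
P'' → num
P'' → ε
P' → ε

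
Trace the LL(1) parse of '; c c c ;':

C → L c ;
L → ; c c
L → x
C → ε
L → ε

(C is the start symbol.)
LL(1) parsing maintains a stack (initially the start symbol over $) and the input. At each step: if the stack top is a terminal, match it against the current input token; if it is a non-terminal N, replace it with the RHS of M[N, lookahead] (the unique production whose predict set contains the lookahead).

Stack is shown with the top on the left.

Stack        Input        Action
--------------------------------
C $          ; c c c ; $  output C → L c ;
L c ; $      ; c c c ; $  output L → ; c c
; c c c ; $  ; c c c ; $  match ';'
c c c ; $    c c c ; $    match 'c'
c c ; $      c c ; $      match 'c'
c ; $        c ; $        match 'c'
; $          ; $          match ';'
$            $            accept

The string is accepted.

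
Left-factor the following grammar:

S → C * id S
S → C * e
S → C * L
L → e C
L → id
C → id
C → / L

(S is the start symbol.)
S → C * S'
S' → id S
S' → e
S' → L
L → e C
L → id
C → id
C → / L

Left-factoring transforms A → αβ₁ | αβ₂ into A → αA' and A' → β₁ | β₂
(α is the longest common prefix among the alternatives). Repeat until
no nonterminal has two alternatives with a common prefix.

Round 1: S has alternatives sharing prefix 'C *'. Introduce S': S → C * S'
  Add: S' → id S
  Add: S' → e
  Add: S' → L

No remaining common prefixes — done.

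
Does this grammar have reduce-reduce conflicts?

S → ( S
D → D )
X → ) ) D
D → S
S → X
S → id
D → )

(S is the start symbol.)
No reduce-reduce conflicts

Augment with S' → S and build the canonical LR(0) collection (I0 = CLOSURE({[S' → . S]}), then GOTO on every symbol after a dot until no new states appear). It has 12 states:
  I0: { [S → . ( S], [S → . X], [S → . id], [S' → . S], [X → . ) ) D] }  — shift
  I1: { [S → ( . S], [S → . ( S], [S → . X], [S → . id], [X → . ) ) D] }  — shift
  I2: { [X → ) . ) D] }  — shift
  I3: { [S' → S .] }  — accept
  I4: { [S → X .] }  — reduce
  I5: { [S → id .] }  — reduce
  I6: { [D → . )], [D → . D )], [D → . S], [S → . ( S], [S → . X], [S → . id], [X → ) ) . D], [X → . ) ) D] }  — shift
  I7: { [D → ) .], [X → ) . ) D] }  — shift, reduce
  I8: { [D → D . )], [X → ) ) D .] }  — shift, reduce
  I9: { [D → S .] }  — reduce
  I10: { [D → D ) .] }  — reduce
  I11: { [S → ( S .] }  — reduce

No state contains more than one complete item.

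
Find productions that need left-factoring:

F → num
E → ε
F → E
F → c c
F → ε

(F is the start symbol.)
No, left-factoring is not needed

Left-factoring is needed when two productions for the same non-terminal
share a common prefix on the right-hand side.

Productions for F:
  F → num
  F → E
  F → c c
  F → ε

No common prefixes found.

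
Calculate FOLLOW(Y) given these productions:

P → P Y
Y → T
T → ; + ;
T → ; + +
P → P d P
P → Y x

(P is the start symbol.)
{ $, ';', 'd', 'x' }

In P → P Y: Y is at the end, add FOLLOW(P)
In P → Y x: Y is followed by x, add FIRST(x) \ {ε} = { 'x' }

The FOLLOW sets referred to above (computed the same way, to a fixed point):
  FOLLOW(P) = { $, ';', 'd' }

Taking the union: FOLLOW(Y) = { $, ';', 'd', 'x' }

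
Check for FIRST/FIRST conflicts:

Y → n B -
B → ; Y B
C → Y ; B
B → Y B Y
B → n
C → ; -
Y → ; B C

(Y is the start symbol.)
FIRST sets of the non-terminals at (or reachable through a nullable prefix from) the front of some alternative:
  FIRST(Y) = { ';', 'n' }

Productions for Y:
  Y → n B -: FIRST = { 'n' }
  Y → ; B C: FIRST = { ';' }
Productions for B:
  B → ; Y B: FIRST = { ';' }
  B → Y B Y: FIRST = { ';', 'n' }
  B → n: FIRST = { 'n' }
Productions for C:
  C → Y ; B: FIRST = { ';', 'n' }
  C → ; -: FIRST = { ';' }

Conflict for B: B → ; Y B and B → Y B Y
  Overlap: { ';' }
Conflict for B: B → Y B Y and B → n
  Overlap: { 'n' }
Conflict for C: C → Y ; B and C → ; -
  Overlap: { ';' }

Answer: Yes. B → ';' Y B / B → Y B Y on { ';' }; B → Y B Y / B → n on { 'n' }; C → Y ';' B / C → ';' '-' on { ';' }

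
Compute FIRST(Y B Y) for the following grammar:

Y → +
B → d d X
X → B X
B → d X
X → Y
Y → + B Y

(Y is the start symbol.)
{ '+' }

FIRST sets of the non-terminals involved (from the grammar, by fixed-point iteration):
  FIRST(Y) = { '+' }

To compute FIRST(Y B Y), process the symbols left to right:
Symbol Y is a non-terminal. Add FIRST(Y) \ {ε} = { '+' }
Y is not nullable (ε ∉ FIRST(Y)), so stop here.
FIRST(Y B Y) = { '+' }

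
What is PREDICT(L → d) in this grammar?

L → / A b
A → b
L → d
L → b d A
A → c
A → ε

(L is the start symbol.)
PREDICT(L → d) = (FIRST(RHS) \ {ε}) ∪ (FOLLOW(L) if ε ∈ FIRST(RHS), i.e. RHS ⇒* ε)
FIRST(d) = { 'd' }
ε ∉ FIRST(d), so FOLLOW(L) is not added.
PREDICT(L → d) = { 'd' }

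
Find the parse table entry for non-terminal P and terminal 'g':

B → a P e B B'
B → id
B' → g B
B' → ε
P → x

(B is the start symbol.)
To find M[P, 'g'], we find productions for P where 'g' is in the predict set (PREDICT(N → α) = (FIRST(α) \ {ε}) ∪ (FOLLOW(N) if α ⇒* ε)).

P → x: PREDICT = { 'x' }

M[P, 'g'] is empty (no production applies)

Answer: Empty (error entry)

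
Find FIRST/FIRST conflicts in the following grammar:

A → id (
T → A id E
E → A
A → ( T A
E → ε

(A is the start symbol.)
A FIRST/FIRST conflict occurs when two productions N → α and N → β for the same non-terminal have FIRST(α) ∩ FIRST(β) ≠ ∅ (with ε ∈ FIRST of a nullable right-hand side, so two nullable alternatives also conflict).

FIRST sets of the non-terminals at (or reachable through a nullable prefix from) the front of some alternative:
  FIRST(A) = { '(', 'id' }

Productions for A:
  A → id (: FIRST = { 'id' }
  A → ( T A: FIRST = { '(' }
Productions for E:
  E → A: FIRST = { '(', 'id' }
  E → ε: FIRST = { ε }
T has only one production, so no FIRST/FIRST conflict is possible there.

All alternatives of each non-terminal have pairwise disjoint FIRST sets.

Answer: No FIRST/FIRST conflicts.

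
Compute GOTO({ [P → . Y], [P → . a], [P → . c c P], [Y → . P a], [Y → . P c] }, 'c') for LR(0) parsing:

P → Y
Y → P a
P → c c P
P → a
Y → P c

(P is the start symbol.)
{ [P → c . c P] }

GOTO(I, 'c') = CLOSURE({ [A → αX.β] : [A → α.Xβ] ∈ I, X = 'c' })

Items with dot before 'c', with the dot advanced:
  [P → . c c P] → [P → c . c P]
Closure adds nothing (no advanced item has the dot before a non-terminal).

GOTO = { [P → c . c P] }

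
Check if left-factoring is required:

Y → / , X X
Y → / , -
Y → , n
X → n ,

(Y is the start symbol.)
Left-factoring is needed when two productions for the same non-terminal
share a common prefix on the right-hand side.

Productions for Y:
  Y → / , X X
  Y → / , -
  Y → , n

Found common prefix '/ ,' in productions for Y

Answer: Yes, Y has productions with common prefix '/ ,'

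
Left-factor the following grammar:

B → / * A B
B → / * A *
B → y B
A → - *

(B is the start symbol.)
Left-factoring transforms A → αβ₁ | αβ₂ into A → αA' and A' → β₁ | β₂
(α is the longest common prefix among the alternatives). Repeat until
no nonterminal has two alternatives with a common prefix.

Round 1: B has alternatives sharing prefix '/ * A'. Introduce B': B → / * A B'
  Add: B' → B
  Add: B' → *

No remaining common prefixes — done.

Resulting grammar:
B → / * A B'
B' → B
B' → *
B → y B
A → - *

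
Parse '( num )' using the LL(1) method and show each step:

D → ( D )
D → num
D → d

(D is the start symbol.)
LL(1) parsing maintains a stack (initially the start symbol over $) and the input. At each step: if the stack top is a terminal, match it against the current input token; if it is a non-terminal N, replace it with the RHS of M[N, lookahead] (the unique production whose predict set contains the lookahead).

Stack is shown with the top on the left.

Stack    Input      Action
--------------------------
D $      ( num ) $  output D → ( D )
( D ) $  ( num ) $  match '('
D ) $    num ) $    output D → num
num ) $  num ) $    match 'num'
) $      ) $        match ')'
$        $          accept

The string is accepted.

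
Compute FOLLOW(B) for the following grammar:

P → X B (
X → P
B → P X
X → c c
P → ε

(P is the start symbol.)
{ '(' }

In P → X B (: B is followed by '(', add FIRST('(') \ {ε} = { '(' }

Taking the union: FOLLOW(B) = { '(' }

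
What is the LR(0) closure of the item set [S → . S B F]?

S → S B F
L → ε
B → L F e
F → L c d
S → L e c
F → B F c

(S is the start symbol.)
{ [L → .], [S → . L e c], [S → . S B F] }

To compute CLOSURE, for each item [A → α.Bβ] where B is a non-terminal, add [B → .γ] for all productions B → γ; repeat for the newly added items until nothing changes.

Start with: [S → . S B F]
  [S → . S B F] has the dot before S: add [S → . L e c]
  [S → . L e c] has the dot before L: add [L → .]
No further items can be added.

CLOSURE = { [L → .], [S → . L e c], [S → . S B F] }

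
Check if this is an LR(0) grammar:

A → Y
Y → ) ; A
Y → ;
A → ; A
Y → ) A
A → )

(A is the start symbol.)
No. Shift-reduce conflict between [A → ) .] and [A → . )]

A grammar is LR(0) if no state in the canonical LR(0) collection has:
  - both a shift item (dot before a terminal) and a complete item (shift-reduce conflict), or
  - two or more complete items (reduce-reduce conflict; the accept item [A' → A .] counts as a complete item here).

Augment with A' → A and build the canonical LR(0) collection (I0 = CLOSURE({[A' → . A]}), then GOTO on every symbol after a dot until no new states appear). It has 9 states:
  I0: { [A → . )], [A → . ; A], [A → . Y], [A' → . A], [Y → . ) ; A], [Y → . ) A], [Y → . ;] }  — shift
  I1: { [A → ) .], [A → . )], [A → . ; A], [A → . Y], [Y → ) . ; A], [Y → ) . A], [Y → . ) ; A], [Y → . ) A], [Y → . ;] }  — shift, reduce
  I2: { [A → . )], [A → . ; A], [A → . Y], [A → ; . A], [Y → . ) ; A], [Y → . ) A], [Y → . ;], [Y → ; .] }  — shift, reduce
  I3: { [A' → A .] }  — accept
  I4: { [A → Y .] }  — reduce
  I5: { [A → ; A .] }  — reduce
  I6: { [A → . )], [A → . ; A], [A → . Y], [A → ; . A], [Y → ) ; . A], [Y → . ) ; A], [Y → . ) A], [Y → . ;], [Y → ; .] }  — shift, reduce
  I7: { [Y → ) A .] }  — reduce
  I8: { [A → ; A .], [Y → ) ; A .] }  — 2 reduces

Conflict in state I1:
  Shift-reduce conflict between [A → ) .] and [A → . )]
So the grammar is NOT LR(0).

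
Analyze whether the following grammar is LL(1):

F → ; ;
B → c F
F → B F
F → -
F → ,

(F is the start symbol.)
A grammar is LL(1) if for each non-terminal N with multiple productions, the predict sets of those productions are pairwise disjoint, where PREDICT(N → α) = (FIRST(α) \ {ε}) ∪ (FOLLOW(N) if α ⇒* ε).

Relevant sets:
  FIRST(B) = { 'c' }

For F:
  PREDICT(F → ';' ';') = { ';' }
  PREDICT(F → B F) = { 'c' }
  PREDICT(F → '-') = { '-' }
  PREDICT(F → ',') = { ',' }
B has a single production, so nothing to check there.

All predict sets are disjoint. The grammar IS LL(1).

Answer: Yes, the grammar is LL(1).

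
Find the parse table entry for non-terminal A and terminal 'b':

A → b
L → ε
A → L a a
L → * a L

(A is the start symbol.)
To find M[A, 'b'], we find productions for A where 'b' is in the predict set (PREDICT(N → α) = (FIRST(α) \ {ε}) ∪ (FOLLOW(N) if α ⇒* ε)).

Relevant sets:
  FIRST(L) = { '*', ε }

A → b: PREDICT = { 'b' }
  'b' is in predict set, so this production goes in M[A, 'b']
A → L a a: PREDICT = { '*', 'a' }

M[A, 'b'] = A → b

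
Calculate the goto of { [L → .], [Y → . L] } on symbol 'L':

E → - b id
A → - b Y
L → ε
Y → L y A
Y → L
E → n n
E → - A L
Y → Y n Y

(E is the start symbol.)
{ [Y → L .] }

GOTO(I, 'L') = CLOSURE({ [A → αX.β] : [A → α.Xβ] ∈ I, X = 'L' })

Items with dot before 'L', with the dot advanced:
  [Y → . L] → [Y → L .]
Closure adds nothing (no advanced item has the dot before a non-terminal).

GOTO = { [Y → L .] }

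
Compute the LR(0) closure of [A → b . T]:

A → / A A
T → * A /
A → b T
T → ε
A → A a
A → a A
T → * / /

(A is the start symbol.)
Start with: [A → b . T]
  [A → b . T] has the dot before T: add [T → . * A /], [T → .], [T → . * / /]
No further items can be added.

CLOSURE = { [A → b . T], [T → . * / /], [T → . * A /], [T → .] }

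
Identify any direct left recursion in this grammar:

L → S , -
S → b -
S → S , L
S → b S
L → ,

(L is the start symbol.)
Direct left recursion occurs when N → N α for some non-terminal N (the right-hand side begins with the left-hand side itself).

L → S , -: starts with S
S → b -: starts with b
S → S , L: LEFT RECURSIVE (starts with S)
S → b S: starts with b
L → ,: starts with ','

The grammar has direct left recursion on: S.

Answer: Yes, S is left-recursive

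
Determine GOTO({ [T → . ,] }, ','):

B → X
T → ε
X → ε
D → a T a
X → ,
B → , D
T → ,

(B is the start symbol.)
GOTO(I, ',') = CLOSURE({ [A → αX.β] : [A → α.Xβ] ∈ I, X = ',' })

Items with dot before ',', with the dot advanced:
  [T → . ,] → [T → , .]
Closure adds nothing (no advanced item has the dot before a non-terminal).

GOTO = { [T → , .] }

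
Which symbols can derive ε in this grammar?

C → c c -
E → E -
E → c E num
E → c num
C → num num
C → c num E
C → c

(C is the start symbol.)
None

A non-terminal is nullable if it can derive ε (the empty string): either it has an ε-production, or it has a production whose right-hand side consists entirely of nullable non-terminals.

There are no ε-productions, so no non-terminal can derive ε.
No non-terminals are nullable.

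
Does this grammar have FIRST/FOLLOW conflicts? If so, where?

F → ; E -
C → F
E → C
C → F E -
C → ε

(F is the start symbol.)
A FIRST/FOLLOW conflict occurs when a non-terminal N has a nullable alternative N → β (β ⇒* ε) and another alternative N → α with FIRST(α) ∩ FOLLOW(N) ≠ ∅: on such a lookahead the parser cannot decide between expanding α and letting N vanish via β.

Nullable non-terminals: C, E.
FIRST sets used below: FIRST(F) = { ';' }

C: nullable alternative(s) C → ε; FOLLOW(C) = { '-' }
  C → F: FIRST \ {ε} = { ';' } — disjoint from FOLLOW(C)
  C → F E -: FIRST \ {ε} = { ';' } — disjoint from FOLLOW(C)
  C → ε: FIRST \ {ε} = { } — this is the only nullable alternative, skip
E has a nullable alternative but only one production, so nothing to check.

F has no nullable alternative, so no FIRST/FOLLOW check is needed there.

No FIRST/FOLLOW conflicts found.

Answer: No FIRST/FOLLOW conflicts.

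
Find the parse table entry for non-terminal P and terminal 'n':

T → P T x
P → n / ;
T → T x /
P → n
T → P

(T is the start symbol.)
P → n / ;, P → n

To find M[P, 'n'], we find productions for P where 'n' is in the predict set (PREDICT(N → α) = (FIRST(α) \ {ε}) ∪ (FOLLOW(N) if α ⇒* ε)).

P → n / ;: PREDICT = { 'n' }
  'n' is in predict set, so this production goes in M[P, 'n']
P → n: PREDICT = { 'n' }
  'n' is in predict set, so this production goes in M[P, 'n']

M[P, 'n'] = P → n / ;, P → n  (a multiply-defined cell — the grammar is not LL(1))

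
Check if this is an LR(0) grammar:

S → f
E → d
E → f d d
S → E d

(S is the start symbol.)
No. Shift-reduce conflict between [S → f .] and [E → f . d d]

Augment with S' → S and build the canonical LR(0) collection (I0 = CLOSURE({[S' → . S]}), then GOTO on every symbol after a dot until no new states appear). It has 8 states:
  I0: { [E → . d], [E → . f d d], [S → . E d], [S → . f], [S' → . S] }  — shift
  I1: { [S → E . d] }  — shift
  I2: { [S' → S .] }  — accept
  I3: { [E → d .] }  — reduce
  I4: { [E → f . d d], [S → f .] }  — shift, reduce
  I5: { [E → f d . d] }  — shift
  I6: { [E → f d d .] }  — reduce
  I7: { [S → E d .] }  — reduce

Conflict in state I4:
  Shift-reduce conflict between [S → f .] and [E → f . d d]
So the grammar is NOT LR(0).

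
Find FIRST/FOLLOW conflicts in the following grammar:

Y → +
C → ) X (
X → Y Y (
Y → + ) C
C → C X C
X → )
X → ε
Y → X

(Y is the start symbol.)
Yes. Y → '+' with FOLLOW(Y) on { '+' }; Y → '+' ')' C with FOLLOW(Y) on { '+' }; X → Y Y '(' with FOLLOW(X) on { '(', ')', '+' }; X → ')' with FOLLOW(X) on { ')' }

Nullable non-terminals: X, Y.
FIRST sets used below: FIRST(Y) = { '(', ')', '+', ε }, FIRST(X) = { '(', ')', '+', ε }

X: nullable alternative(s) X → ε; FOLLOW(X) = { $, '(', ')', '+' }
  X → Y Y (: FIRST \ {ε} = { '(', ')', '+' } — overlaps FOLLOW(X) on { '(', ')', '+' }: CONFLICT
  X → ): FIRST \ {ε} = { ')' } — overlaps FOLLOW(X) on { ')' }: CONFLICT
  X → ε: FIRST \ {ε} = { } — this is the only nullable alternative, skip

Y: nullable alternative(s) Y → X; FOLLOW(Y) = { $, '(', ')', '+' }
  Y → +: FIRST \ {ε} = { '+' } — overlaps FOLLOW(Y) on { '+' }: CONFLICT
  Y → + ) C: FIRST \ {ε} = { '+' } — overlaps FOLLOW(Y) on { '+' }: CONFLICT
  Y → X: FIRST \ {ε} = { '(', ')', '+' } — this is the only nullable alternative, skip

C has no nullable alternative, so no FIRST/FOLLOW check is needed there.

So the grammar has 4 FIRST/FOLLOW conflicts (marked CONFLICT above).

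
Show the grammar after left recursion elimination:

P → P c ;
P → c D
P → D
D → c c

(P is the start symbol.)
P is directly left-recursive. The standard transformation for
  A → A α₁ | ... | A α_m | β₁ | ... | β_n
is
  A  → β₁ A' | ... | β_n A'
  A' → α₁ A' | ... | α_m A' | ε

P → c D becomes P → c D P'
P → D becomes P → D P'
P → P c ; becomes P' → c ; P'
Add P' → ε

Productions for other non-terminals are unchanged:
  D → c c

Resulting grammar:
P → c D P'
P → D P'
P' → c ; P'
P' → ε
D → c c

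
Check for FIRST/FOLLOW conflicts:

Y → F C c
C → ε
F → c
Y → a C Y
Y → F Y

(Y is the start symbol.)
A FIRST/FOLLOW conflict occurs when a non-terminal N has a nullable alternative N → β (β ⇒* ε) and another alternative N → α with FIRST(α) ∩ FOLLOW(N) ≠ ∅: on such a lookahead the parser cannot decide between expanding α and letting N vanish via β.

Nullable non-terminals: C.
C has a nullable alternative but only one production, so nothing to check.

F, Y have no nullable alternative, so no FIRST/FOLLOW check is needed there.

No FIRST/FOLLOW conflicts found.

Answer: No FIRST/FOLLOW conflicts.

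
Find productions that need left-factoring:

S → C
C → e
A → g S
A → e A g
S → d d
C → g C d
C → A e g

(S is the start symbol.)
Left-factoring is needed when two productions for the same non-terminal
share a common prefix on the right-hand side.

Productions for S:
  S → C
  S → d d
Productions for C:
  C → e
  C → g C d
  C → A e g
Productions for A:
  A → g S
  A → e A g

No common prefixes found.

Answer: No, left-factoring is not needed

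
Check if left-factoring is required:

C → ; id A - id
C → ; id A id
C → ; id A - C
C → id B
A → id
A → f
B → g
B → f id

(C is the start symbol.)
Yes, C has productions with common prefix '; id A'

Left-factoring is needed when two productions for the same non-terminal
share a common prefix on the right-hand side.

Productions for C:
  C → ; id A - id
  C → ; id A id
  C → ; id A - C
  C → id B
Productions for A:
  A → id
  A → f
Productions for B:
  B → g
  B → f id

Found common prefix '; id A' in productions for C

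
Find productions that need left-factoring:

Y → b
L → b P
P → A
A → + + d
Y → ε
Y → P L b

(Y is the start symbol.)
Left-factoring is needed when two productions for the same non-terminal
share a common prefix on the right-hand side.

Productions for Y:
  Y → b
  Y → ε
  Y → P L b

No common prefixes found.

Answer: No, left-factoring is not needed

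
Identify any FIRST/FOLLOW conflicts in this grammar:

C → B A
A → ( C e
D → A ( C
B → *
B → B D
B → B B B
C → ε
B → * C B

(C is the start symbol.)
A FIRST/FOLLOW conflict occurs when a non-terminal N has a nullable alternative N → β (β ⇒* ε) and another alternative N → α with FIRST(α) ∩ FOLLOW(N) ≠ ∅: on such a lookahead the parser cannot decide between expanding α and letting N vanish via β.

Nullable non-terminals: C.
FIRST sets used below: FIRST(B) = { '*' }

C: nullable alternative(s) C → ε; FOLLOW(C) = { $, '(', '*', 'e' }
  C → B A: FIRST \ {ε} = { '*' } — overlaps FOLLOW(C) on { '*' }: CONFLICT
  C → ε: FIRST \ {ε} = { } — this is the only nullable alternative, skip

A, B, D have no nullable alternative, so no FIRST/FOLLOW check is needed there.

So the grammar has 1 FIRST/FOLLOW conflict (marked CONFLICT above).

Answer: Yes. C → B A with FOLLOW(C) on { '*' }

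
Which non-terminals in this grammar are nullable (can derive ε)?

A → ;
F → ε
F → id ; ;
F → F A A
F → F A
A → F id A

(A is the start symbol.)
ε-productions: F → ε
So F is immediately nullable.
No further non-terminal can be added: every production for the remaining non-terminals contains a terminal or a non-nullable non-terminal.
Nullable = { 'F' }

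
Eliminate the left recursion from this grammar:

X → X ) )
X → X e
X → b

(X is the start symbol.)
X is directly left-recursive. The standard transformation for
  A → A α₁ | ... | A α_m | β₁ | ... | β_n
is
  A  → β₁ A' | ... | β_n A'
  A' → α₁ A' | ... | α_m A' | ε

X → b becomes X → b X'
X → X ) ) becomes X' → ) ) X'
X → X e becomes X' → e X'
Add X' → ε

Resulting grammar:
X → b X'
X' → ) ) X'
X' → e X'
X' → ε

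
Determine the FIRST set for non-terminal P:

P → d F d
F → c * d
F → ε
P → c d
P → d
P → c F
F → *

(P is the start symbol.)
{ 'c', 'd' }

From P → d F d:
  - d is a terminal: add 'd' and stop
From P → c d:
  - c is a terminal: add 'c' and stop
From P → d:
  - d is a terminal: add 'd' and stop
From P → c F:
  - c is a terminal: add 'c' and stop

Collecting: FIRST(P) = { 'c', 'd' }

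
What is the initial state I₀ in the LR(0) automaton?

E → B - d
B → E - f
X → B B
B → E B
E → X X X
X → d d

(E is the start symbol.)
First, augment the grammar with E' → E
I₀ = CLOSURE({ [E' → . E] }):
  [E' → . E] has the dot before E: add [E → . B - d], [E → . X X X]
  [E → . B - d] has the dot before B: add [B → . E - f], [B → . E B]
  [E → . X X X] has the dot before X: add [X → . B B], [X → . d d]
No further items can be added.

I₀ = { [B → . E - f], [B → . E B], [E → . B - d], [E → . X X X], [E' → . E], [X → . B B], [X → . d d] }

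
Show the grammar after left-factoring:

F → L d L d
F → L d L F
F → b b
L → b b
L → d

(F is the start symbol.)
Left-factoring transforms A → αβ₁ | αβ₂ into A → αA' and A' → β₁ | β₂
(α is the longest common prefix among the alternatives). Repeat until
no nonterminal has two alternatives with a common prefix.

Round 1: F has alternatives sharing prefix 'L d L'. Introduce F': F → L d L F'
  Add: F' → d
  Add: F' → F

No remaining common prefixes — done.

Resulting grammar:
F → L d L F'
F' → d
F' → F
F → b b
L → b b
L → d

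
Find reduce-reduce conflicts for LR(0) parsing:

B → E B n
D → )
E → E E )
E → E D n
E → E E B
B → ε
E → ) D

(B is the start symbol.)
Yes — I8: [D → ) .] vs [E → E E ) .]

A reduce-reduce conflict occurs when an LR(0) state has two complete items [A → α .] and [B → β .] — both call for a reduction, and with no lookahead the parser cannot choose between them.

Augment with B' → B and build the canonical LR(0) collection (I0 = CLOSURE({[B' → . B]}), then GOTO on every symbol after a dot until no new states appear). It has 14 states:
  I0: { [B → . E B n], [B → .], [B' → . B], [E → . ) D], [E → . E D n], [E → . E E )], [E → . E E B] }  — shift, reduce
  I1: { [D → . )], [E → ) . D] }  — shift
  I2: { [B' → B .] }  — accept
  I3: { [B → . E B n], [B → .], [B → E . B n], [D → . )], [E → . ) D], [E → . E D n], [E → . E E )], [E → . E E B], [E → E . D n], [E → E . E )], [E → E . E B] }  — shift, reduce
  I4: { [D → ) .], [D → . )], [E → ) . D] }  — shift, reduce
  I5: { [B → E B . n] }  — shift
  I6: { [E → E D . n] }  — shift
  I7: { [B → . E B n], [B → .], [B → E . B n], [D → . )], [E → . ) D], [E → . E D n], [E → . E E )], [E → . E E B], [E → E . D n], [E → E . E )], [E → E . E B], [E → E E . )], [E → E E . B] }  — shift, reduce
  I8: { [D → ) .], [D → . )], [E → ) . D], [E → E E ) .] }  — shift, 2 reduces
  I9: { [B → E B . n], [E → E E B .] }  — shift, reduce
  I10: { [B → E B n .] }  — reduce
  I11: { [D → ) .] }  — reduce
  I12: { [E → ) D .] }  — reduce
  I13: { [E → E D n .] }  — reduce

I8 contains complete items [D → ) .], [E → E E ) .] — reduce-reduce conflict.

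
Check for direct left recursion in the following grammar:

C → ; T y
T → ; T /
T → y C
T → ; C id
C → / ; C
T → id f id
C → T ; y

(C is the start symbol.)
No direct left recursion

Direct left recursion occurs when N → N α for some non-terminal N (the right-hand side begins with the left-hand side itself).

C → ; T y: starts with ';'
T → ; T /: starts with ';'
T → y C: starts with y
T → ; C id: starts with ';'
C → / ; C: starts with '/'
T → id f id: starts with id
C → T ; y: starts with T

No direct left recursion found.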